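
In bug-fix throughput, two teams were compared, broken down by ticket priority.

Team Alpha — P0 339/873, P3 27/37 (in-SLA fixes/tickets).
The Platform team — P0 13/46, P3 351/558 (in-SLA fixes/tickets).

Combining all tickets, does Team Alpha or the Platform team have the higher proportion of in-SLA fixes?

the Platform team

P0: Team Alpha 339/873 = 38.8%, the Platform team 13/46 = 28.3% → Team Alpha
P3: Team Alpha 27/37 = 73.0%, the Platform team 351/558 = 62.9% → Team Alpha
Overall: Team Alpha 366/910 = 40.2%, the Platform team 364/604 = 60.3% → the Platform team
(Team Alpha wins every ticket group but the Platform team wins overall — Team Alpha's tickets skew toward the low-rate P0 group.)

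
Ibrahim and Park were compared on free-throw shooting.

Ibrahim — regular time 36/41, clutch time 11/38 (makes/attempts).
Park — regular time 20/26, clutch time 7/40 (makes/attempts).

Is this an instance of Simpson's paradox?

Regular time: Ibrahim 36/41 = 87.8%, Park 20/26 = 76.9% → Ibrahim
Clutch time: Ibrahim 11/38 = 28.9%, Park 7/40 = 17.5% → Ibrahim
Overall: Ibrahim 47/79 = 59.5%, Park 27/66 = 40.9% → Ibrahim
Ibrahim wins overall and in every game group — no reversal.

No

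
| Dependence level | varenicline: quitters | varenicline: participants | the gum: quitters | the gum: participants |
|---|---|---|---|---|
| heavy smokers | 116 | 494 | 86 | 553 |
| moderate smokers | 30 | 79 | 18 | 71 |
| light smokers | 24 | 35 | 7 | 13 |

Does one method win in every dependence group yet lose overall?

No

Heavy smokers: varenicline 116/494 = 23.5%, the gum 86/553 = 15.6% → varenicline
Moderate smokers: varenicline 30/79 = 38.0%, the gum 18/71 = 25.4% → varenicline
Light smokers: varenicline 24/35 = 68.6%, the gum 7/13 = 53.8% → varenicline
Overall: varenicline 170/608 = 28.0%, the gum 111/637 = 17.4% → varenicline
Varenicline wins overall and in every dependence group — no reversal.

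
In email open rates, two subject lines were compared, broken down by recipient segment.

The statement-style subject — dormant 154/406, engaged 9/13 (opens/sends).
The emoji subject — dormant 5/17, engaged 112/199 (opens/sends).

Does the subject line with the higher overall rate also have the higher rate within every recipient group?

Dormant: the statement-style subject 154/406 = 37.9%, the emoji subject 5/17 = 29.4% → the statement-style subject
Engaged: the statement-style subject 9/13 = 69.2%, the emoji subject 112/199 = 56.3% → the statement-style subject
Overall: the statement-style subject 163/419 = 38.9%, the emoji subject 117/216 = 54.2% → the emoji subject
The statement-style subject wins each recipient group but the emoji subject wins overall — the comparison reverses. The statement-style subject's sends skew toward dormant, which has a lower base rate.

No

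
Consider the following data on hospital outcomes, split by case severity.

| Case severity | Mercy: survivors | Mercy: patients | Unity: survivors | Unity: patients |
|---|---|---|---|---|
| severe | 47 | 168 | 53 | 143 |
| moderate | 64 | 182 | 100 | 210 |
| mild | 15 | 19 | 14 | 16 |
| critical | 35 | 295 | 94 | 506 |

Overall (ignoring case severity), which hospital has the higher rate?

Unity

Severe: Mercy 47/168 = 28.0%, Unity 53/143 = 37.1% → Unity
Moderate: Mercy 64/182 = 35.2%, Unity 100/210 = 47.6% → Unity
Mild: Mercy 15/19 = 78.9%, Unity 14/16 = 87.5% → Unity
Critical: Mercy 35/295 = 11.9%, Unity 94/506 = 18.6% → Unity
Overall: Mercy 161/664 = 24.2%, Unity 261/875 = 29.8% → Unity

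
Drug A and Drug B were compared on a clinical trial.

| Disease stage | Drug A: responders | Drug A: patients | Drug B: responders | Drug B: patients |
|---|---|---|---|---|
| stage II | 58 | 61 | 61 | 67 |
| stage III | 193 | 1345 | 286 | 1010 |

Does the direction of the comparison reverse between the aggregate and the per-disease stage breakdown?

Stage II: Drug A 58/61 = 95.1%, Drug B 61/67 = 91.0% → Drug A
Stage III: Drug A 193/1345 = 14.3%, Drug B 286/1010 = 28.3% → Drug B
Overall: Drug A 251/1406 = 17.9%, Drug B 347/1077 = 32.2% → Drug B
Neither sweeps: Drug A wins 1 of 2 groups, Drug B wins 1. Drug B wins overall but not every group — no Simpson reversal.

No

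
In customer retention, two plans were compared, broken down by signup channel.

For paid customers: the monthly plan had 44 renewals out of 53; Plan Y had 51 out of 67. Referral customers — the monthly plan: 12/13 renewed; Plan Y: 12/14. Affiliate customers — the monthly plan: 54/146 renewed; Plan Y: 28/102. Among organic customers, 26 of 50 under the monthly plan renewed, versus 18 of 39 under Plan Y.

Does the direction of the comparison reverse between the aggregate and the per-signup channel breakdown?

No

Paid: the monthly plan 44/53 = 83.0%, Plan Y 51/67 = 76.1% → the monthly plan
Referral: the monthly plan 12/13 = 92.3%, Plan Y 12/14 = 85.7% → the monthly plan
Affiliate: the monthly plan 54/146 = 37.0%, Plan Y 28/102 = 27.5% → the monthly plan
Organic: the monthly plan 26/50 = 52.0%, Plan Y 18/39 = 46.2% → the monthly plan
Overall: the monthly plan 136/262 = 51.9%, Plan Y 109/222 = 49.1% → the monthly plan
The monthly plan wins overall and in every signup group — no reversal.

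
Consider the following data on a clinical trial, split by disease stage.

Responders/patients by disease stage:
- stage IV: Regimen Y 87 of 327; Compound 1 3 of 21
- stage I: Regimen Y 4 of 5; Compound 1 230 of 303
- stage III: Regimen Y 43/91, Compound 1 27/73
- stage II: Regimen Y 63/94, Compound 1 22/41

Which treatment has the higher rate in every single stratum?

Stage IV: Regimen Y 87/327 = 26.6%, Compound 1 3/21 = 14.3% → Regimen Y
Stage I: Regimen Y 4/5 = 80.0%, Compound 1 230/303 = 75.9% → Regimen Y
Stage III: Regimen Y 43/91 = 47.3%, Compound 1 27/73 = 37.0% → Regimen Y
Stage II: Regimen Y 63/94 = 67.0%, Compound 1 22/41 = 53.7% → Regimen Y
Regimen Y has the higher rate in all 4 groups.

Regimen Y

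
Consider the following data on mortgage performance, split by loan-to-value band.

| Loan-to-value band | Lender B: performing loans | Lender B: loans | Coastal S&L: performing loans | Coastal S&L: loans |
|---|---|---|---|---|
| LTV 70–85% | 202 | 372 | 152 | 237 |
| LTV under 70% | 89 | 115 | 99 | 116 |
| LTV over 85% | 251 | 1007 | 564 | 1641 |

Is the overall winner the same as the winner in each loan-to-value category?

LTV 70–85%: Lender B 202/372 = 54.3%, Coastal S&L 152/237 = 64.1% → Coastal S&L
LTV under 70%: Lender B 89/115 = 77.4%, Coastal S&L 99/116 = 85.3% → Coastal S&L
LTV over 85%: Lender B 251/1007 = 24.9%, Coastal S&L 564/1641 = 34.4% → Coastal S&L
Overall: Lender B 542/1494 = 36.3%, Coastal S&L 815/1994 = 40.9% → Coastal S&L
Coastal S&L wins overall and in every loan-to-value group — no reversal.

Yes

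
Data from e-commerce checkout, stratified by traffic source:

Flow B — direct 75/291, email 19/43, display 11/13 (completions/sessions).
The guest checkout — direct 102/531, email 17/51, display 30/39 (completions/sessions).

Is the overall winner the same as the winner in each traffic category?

Yes

Direct: Flow B 75/291 = 25.8%, the guest checkout 102/531 = 19.2% → Flow B
Email: Flow B 19/43 = 44.2%, the guest checkout 17/51 = 33.3% → Flow B
Display: Flow B 11/13 = 84.6%, the guest checkout 30/39 = 76.9% → Flow B
Overall: Flow B 105/347 = 30.3%, the guest checkout 149/621 = 24.0% → Flow B
Flow B wins overall and in every traffic group — no reversal.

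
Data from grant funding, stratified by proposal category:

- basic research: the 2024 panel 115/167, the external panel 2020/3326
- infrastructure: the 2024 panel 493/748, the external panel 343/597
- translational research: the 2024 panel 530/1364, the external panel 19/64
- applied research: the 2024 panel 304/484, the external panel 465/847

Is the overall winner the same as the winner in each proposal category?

Basic research: the 2024 panel 115/167 = 68.9%, the external panel 2020/3326 = 60.7% → the 2024 panel
Infrastructure: the 2024 panel 493/748 = 65.9%, the external panel 343/597 = 57.5% → the 2024 panel
Translational research: the 2024 panel 530/1364 = 38.9%, the external panel 19/64 = 29.7% → the 2024 panel
Applied research: the 2024 panel 304/484 = 62.8%, the external panel 465/847 = 54.9% → the 2024 panel
Overall: the 2024 panel 1442/2763 = 52.2%, the external panel 2847/4834 = 58.9% → the external panel
The 2024 panel wins each proposal group but the external panel wins overall — the comparison reverses. The 2024 panel's proposals skew toward translational research, which has a lower base rate.

No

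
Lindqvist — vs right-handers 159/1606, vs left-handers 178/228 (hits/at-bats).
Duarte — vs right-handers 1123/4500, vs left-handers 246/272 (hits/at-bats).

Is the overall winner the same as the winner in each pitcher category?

Yes

Vs right-handers: Lindqvist 159/1606 = 9.9%, Duarte 1123/4500 = 25.0% → Duarte
Vs left-handers: Lindqvist 178/228 = 78.1%, Duarte 246/272 = 90.4% → Duarte
Overall: Lindqvist 337/1834 = 18.4%, Duarte 1369/4772 = 28.7% → Duarte
Duarte wins overall and in every pitcher group — no reversal.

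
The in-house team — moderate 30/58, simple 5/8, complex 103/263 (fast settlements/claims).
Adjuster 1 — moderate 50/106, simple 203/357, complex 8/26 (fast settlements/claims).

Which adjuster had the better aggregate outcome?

Moderate: the in-house team 30/58 = 51.7%, Adjuster 1 50/106 = 47.2% → the in-house team
Simple: the in-house team 5/8 = 62.5%, Adjuster 1 203/357 = 56.9% → the in-house team
Complex: the in-house team 103/263 = 39.2%, Adjuster 1 8/26 = 30.8% → the in-house team
Overall: the in-house team 138/329 = 41.9%, Adjuster 1 261/489 = 53.4% → Adjuster 1
(The in-house team wins every claim group but Adjuster 1 wins overall — the in-house team's claims skew toward the low-rate complex group.)

Adjuster 1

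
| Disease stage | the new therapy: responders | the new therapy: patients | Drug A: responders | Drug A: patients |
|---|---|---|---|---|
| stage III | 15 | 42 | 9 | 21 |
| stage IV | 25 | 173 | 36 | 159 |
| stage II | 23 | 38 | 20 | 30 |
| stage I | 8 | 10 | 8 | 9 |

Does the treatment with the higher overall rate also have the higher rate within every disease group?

Stage III: the new therapy 15/42 = 35.7%, Drug A 9/21 = 42.9% → Drug A
Stage IV: the new therapy 25/173 = 14.5%, Drug A 36/159 = 22.6% → Drug A
Stage II: the new therapy 23/38 = 60.5%, Drug A 20/30 = 66.7% → Drug A
Stage I: the new therapy 8/10 = 80.0%, Drug A 8/9 = 88.9% → Drug A
Overall: the new therapy 71/263 = 27.0%, Drug A 73/219 = 33.3% → Drug A
Drug A wins overall and in every disease group — no reversal.

Yes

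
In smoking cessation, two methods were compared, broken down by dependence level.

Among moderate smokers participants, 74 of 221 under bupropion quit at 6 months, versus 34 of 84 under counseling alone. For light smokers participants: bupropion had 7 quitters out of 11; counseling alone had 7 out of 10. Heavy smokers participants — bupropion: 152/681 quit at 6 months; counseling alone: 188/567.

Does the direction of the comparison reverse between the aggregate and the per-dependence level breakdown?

No

Moderate smokers: bupropion 74/221 = 33.5%, counseling alone 34/84 = 40.5% → counseling alone
Light smokers: bupropion 7/11 = 63.6%, counseling alone 7/10 = 70.0% → counseling alone
Heavy smokers: bupropion 152/681 = 22.3%, counseling alone 188/567 = 33.2% → counseling alone
Overall: bupropion 233/913 = 25.5%, counseling alone 229/661 = 34.6% → counseling alone
Counseling alone wins overall and in every dependence group — no reversal.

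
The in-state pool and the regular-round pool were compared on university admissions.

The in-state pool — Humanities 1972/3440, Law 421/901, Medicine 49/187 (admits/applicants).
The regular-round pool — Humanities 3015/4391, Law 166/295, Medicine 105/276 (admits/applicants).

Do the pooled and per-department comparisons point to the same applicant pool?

Yes

Humanities: the in-state pool 1972/3440 = 57.3%, the regular-round pool 3015/4391 = 68.7% → the regular-round pool
Law: the in-state pool 421/901 = 46.7%, the regular-round pool 166/295 = 56.3% → the regular-round pool
Medicine: the in-state pool 49/187 = 26.2%, the regular-round pool 105/276 = 38.0% → the regular-round pool
Overall: the in-state pool 2442/4528 = 53.9%, the regular-round pool 3286/4962 = 66.2% → the regular-round pool
The regular-round pool wins overall and in every department group — no reversal.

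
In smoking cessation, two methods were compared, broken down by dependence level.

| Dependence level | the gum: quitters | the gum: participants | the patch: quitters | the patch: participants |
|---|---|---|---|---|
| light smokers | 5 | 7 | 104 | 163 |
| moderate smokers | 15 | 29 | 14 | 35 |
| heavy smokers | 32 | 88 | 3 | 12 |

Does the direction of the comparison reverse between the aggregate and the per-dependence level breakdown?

Light smokers: the gum 5/7 = 71.4%, the patch 104/163 = 63.8% → the gum
Moderate smokers: the gum 15/29 = 51.7%, the patch 14/35 = 40.0% → the gum
Heavy smokers: the gum 32/88 = 36.4%, the patch 3/12 = 25.0% → the gum
Overall: the gum 52/124 = 41.9%, the patch 121/210 = 57.6% → the patch
The gum wins each dependence group but the patch wins overall — the comparison reverses. The gum's participants skew toward heavy smokers, which has a lower base rate.

Yes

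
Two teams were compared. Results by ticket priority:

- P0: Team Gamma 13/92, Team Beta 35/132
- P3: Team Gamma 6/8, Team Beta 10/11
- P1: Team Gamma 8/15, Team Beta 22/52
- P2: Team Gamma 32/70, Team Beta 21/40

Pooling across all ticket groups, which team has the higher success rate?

Team Beta

P0: Team Gamma 13/92 = 14.1%, Team Beta 35/132 = 26.5% → Team Beta
P3: Team Gamma 6/8 = 75.0%, Team Beta 10/11 = 90.9% → Team Beta
P1: Team Gamma 8/15 = 53.3%, Team Beta 22/52 = 42.3% → Team Gamma
P2: Team Gamma 32/70 = 45.7%, Team Beta 21/40 = 52.5% → Team Beta
Overall: Team Gamma 59/185 = 31.9%, Team Beta 88/235 = 37.4% → Team Beta
(Neither sweeps every ticket group, but Team Beta has the higher pooled rate.)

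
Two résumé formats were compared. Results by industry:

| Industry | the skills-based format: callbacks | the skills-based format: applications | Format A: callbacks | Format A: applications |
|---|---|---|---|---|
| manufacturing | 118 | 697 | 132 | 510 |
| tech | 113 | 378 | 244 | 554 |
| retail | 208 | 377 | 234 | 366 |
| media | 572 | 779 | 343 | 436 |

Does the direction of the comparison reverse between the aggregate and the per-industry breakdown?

Manufacturing: the skills-based format 118/697 = 16.9%, Format A 132/510 = 25.9% → Format A
Tech: the skills-based format 113/378 = 29.9%, Format A 244/554 = 44.0% → Format A
Retail: the skills-based format 208/377 = 55.2%, Format A 234/366 = 63.9% → Format A
Media: the skills-based format 572/779 = 73.4%, Format A 343/436 = 78.7% → Format A
Overall: the skills-based format 1011/2231 = 45.3%, Format A 953/1866 = 51.1% → Format A
Format A wins overall and in every industry group — no reversal.

No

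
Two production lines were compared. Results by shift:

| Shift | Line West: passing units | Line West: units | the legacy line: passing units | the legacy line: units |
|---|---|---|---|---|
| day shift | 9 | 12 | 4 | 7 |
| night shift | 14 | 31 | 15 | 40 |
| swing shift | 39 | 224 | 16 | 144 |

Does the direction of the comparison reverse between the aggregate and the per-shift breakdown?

Day shift: Line West 9/12 = 75.0%, the legacy line 4/7 = 57.1% → Line West
Night shift: Line West 14/31 = 45.2%, the legacy line 15/40 = 37.5% → Line West
Swing shift: Line West 39/224 = 17.4%, the legacy line 16/144 = 11.1% → Line West
Overall: Line West 62/267 = 23.2%, the legacy line 35/191 = 18.3% → Line West
Line West wins overall and in every shift group — no reversal.

No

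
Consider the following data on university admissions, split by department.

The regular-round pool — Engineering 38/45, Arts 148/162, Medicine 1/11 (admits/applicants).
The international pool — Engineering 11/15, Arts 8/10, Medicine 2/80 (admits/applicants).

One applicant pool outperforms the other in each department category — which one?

the regular-round pool

Engineering: the regular-round pool 38/45 = 84.4%, the international pool 11/15 = 73.3% → the regular-round pool
Arts: the regular-round pool 148/162 = 91.4%, the international pool 8/10 = 80.0% → the regular-round pool
Medicine: the regular-round pool 1/11 = 9.1%, the international pool 2/80 = 2.5% → the regular-round pool
The regular-round pool has the higher rate in all 3 groups.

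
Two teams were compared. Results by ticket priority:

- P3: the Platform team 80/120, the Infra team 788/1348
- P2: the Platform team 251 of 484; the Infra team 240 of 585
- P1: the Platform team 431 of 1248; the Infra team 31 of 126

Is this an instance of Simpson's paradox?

P3: the Platform team 80/120 = 66.7%, the Infra team 788/1348 = 58.5% → the Platform team
P2: the Platform team 251/484 = 51.9%, the Infra team 240/585 = 41.0% → the Platform team
P1: the Platform team 431/1248 = 34.5%, the Infra team 31/126 = 24.6% → the Platform team
Overall: the Platform team 762/1852 = 41.1%, the Infra team 1059/2059 = 51.4% → the Infra team
The Platform team wins each ticket group but the Infra team wins overall — the comparison reverses. The Platform team's tickets skew toward P1, which has a lower base rate.

Yes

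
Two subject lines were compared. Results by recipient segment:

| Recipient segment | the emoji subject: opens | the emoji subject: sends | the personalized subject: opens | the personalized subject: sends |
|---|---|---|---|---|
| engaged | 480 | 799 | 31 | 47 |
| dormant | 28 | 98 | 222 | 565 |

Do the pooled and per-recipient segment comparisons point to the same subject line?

No

Engaged: the emoji subject 480/799 = 60.1%, the personalized subject 31/47 = 66.0% → the personalized subject
Dormant: the emoji subject 28/98 = 28.6%, the personalized subject 222/565 = 39.3% → the personalized subject
Overall: the emoji subject 508/897 = 56.6%, the personalized subject 253/612 = 41.3% → the emoji subject
The personalized subject wins each recipient group but the emoji subject wins overall — the comparison reverses. The personalized subject's sends skew toward dormant, which has a lower base rate.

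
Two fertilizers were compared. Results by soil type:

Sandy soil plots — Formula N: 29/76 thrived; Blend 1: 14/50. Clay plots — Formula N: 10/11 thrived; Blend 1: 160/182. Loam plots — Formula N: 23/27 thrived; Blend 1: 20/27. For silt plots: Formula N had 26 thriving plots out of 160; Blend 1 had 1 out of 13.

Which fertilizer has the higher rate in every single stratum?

Formula N

Sandy soil: Formula N 29/76 = 38.2%, Blend 1 14/50 = 28.0% → Formula N
Clay: Formula N 10/11 = 90.9%, Blend 1 160/182 = 87.9% → Formula N
Loam: Formula N 23/27 = 85.2%, Blend 1 20/27 = 74.1% → Formula N
Silt: Formula N 26/160 = 16.2%, Blend 1 1/13 = 7.7% → Formula N
Formula N has the higher rate in all 4 groups.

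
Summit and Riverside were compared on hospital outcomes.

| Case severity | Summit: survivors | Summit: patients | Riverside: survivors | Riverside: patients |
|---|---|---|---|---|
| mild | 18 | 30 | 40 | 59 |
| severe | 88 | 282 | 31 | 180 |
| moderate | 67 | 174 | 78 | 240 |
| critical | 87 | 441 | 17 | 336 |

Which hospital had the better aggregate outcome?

Mild: Summit 18/30 = 60.0%, Riverside 40/59 = 67.8% → Riverside
Severe: Summit 88/282 = 31.2%, Riverside 31/180 = 17.2% → Summit
Moderate: Summit 67/174 = 38.5%, Riverside 78/240 = 32.5% → Summit
Critical: Summit 87/441 = 19.7%, Riverside 17/336 = 5.1% → Summit
Overall: Summit 260/927 = 28.0%, Riverside 166/815 = 20.4% → Summit
(Neither sweeps every case group, but Summit has the higher pooled rate.)

Summit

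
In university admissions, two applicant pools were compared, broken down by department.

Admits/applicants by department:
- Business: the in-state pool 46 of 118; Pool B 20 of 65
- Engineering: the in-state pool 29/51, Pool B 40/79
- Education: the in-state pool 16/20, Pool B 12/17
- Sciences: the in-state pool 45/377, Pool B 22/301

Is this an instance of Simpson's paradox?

No

Business: the in-state pool 46/118 = 39.0%, Pool B 20/65 = 30.8% → the in-state pool
Engineering: the in-state pool 29/51 = 56.9%, Pool B 40/79 = 50.6% → the in-state pool
Education: the in-state pool 16/20 = 80.0%, Pool B 12/17 = 70.6% → the in-state pool
Sciences: the in-state pool 45/377 = 11.9%, Pool B 22/301 = 7.3% → the in-state pool
Overall: the in-state pool 136/566 = 24.0%, Pool B 94/462 = 20.3% → the in-state pool
The in-state pool wins overall and in every department group — no reversal.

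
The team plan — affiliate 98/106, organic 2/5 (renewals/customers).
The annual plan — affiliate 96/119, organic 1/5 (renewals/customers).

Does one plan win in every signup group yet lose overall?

Affiliate: the team plan 98/106 = 92.5%, the annual plan 96/119 = 80.7% → the team plan
Organic: the team plan 2/5 = 40.0%, the annual plan 1/5 = 20.0% → the team plan
Overall: the team plan 100/111 = 90.1%, the annual plan 97/124 = 78.2% → the team plan
The team plan wins overall and in every signup group — no reversal.

No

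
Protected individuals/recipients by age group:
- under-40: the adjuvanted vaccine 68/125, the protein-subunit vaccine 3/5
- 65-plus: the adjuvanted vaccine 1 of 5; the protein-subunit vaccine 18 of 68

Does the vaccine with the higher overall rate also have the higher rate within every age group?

Under-40: the adjuvanted vaccine 68/125 = 54.4%, the protein-subunit vaccine 3/5 = 60.0% → the protein-subunit vaccine
65-plus: the adjuvanted vaccine 1/5 = 20.0%, the protein-subunit vaccine 18/68 = 26.5% → the protein-subunit vaccine
Overall: the adjuvanted vaccine 69/130 = 53.1%, the protein-subunit vaccine 21/73 = 28.8% → the adjuvanted vaccine
The protein-subunit vaccine wins each age group but the adjuvanted vaccine wins overall — the comparison reverses. The protein-subunit vaccine's recipients skew toward 65-plus, which has a lower base rate.

No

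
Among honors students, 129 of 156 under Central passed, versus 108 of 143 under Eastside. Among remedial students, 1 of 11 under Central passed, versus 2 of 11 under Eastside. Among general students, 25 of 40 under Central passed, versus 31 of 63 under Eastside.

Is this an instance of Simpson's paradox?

Honors: Central 129/156 = 82.7%, Eastside 108/143 = 75.5% → Central
Remedial: Central 1/11 = 9.1%, Eastside 2/11 = 18.2% → Eastside
General: Central 25/40 = 62.5%, Eastside 31/63 = 49.2% → Central
Overall: Central 155/207 = 74.9%, Eastside 141/217 = 65.0% → Central
Neither sweeps: Central wins 2 of 3 groups, Eastside wins 1. Central wins overall but not every group — no Simpson reversal.

No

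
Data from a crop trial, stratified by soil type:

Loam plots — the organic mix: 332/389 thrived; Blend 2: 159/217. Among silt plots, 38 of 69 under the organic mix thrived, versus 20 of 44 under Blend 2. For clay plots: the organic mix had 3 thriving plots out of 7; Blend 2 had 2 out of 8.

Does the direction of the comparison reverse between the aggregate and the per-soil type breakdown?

No

Loam: the organic mix 332/389 = 85.3%, Blend 2 159/217 = 73.3% → the organic mix
Silt: the organic mix 38/69 = 55.1%, Blend 2 20/44 = 45.5% → the organic mix
Clay: the organic mix 3/7 = 42.9%, Blend 2 2/8 = 25.0% → the organic mix
Overall: the organic mix 373/465 = 80.2%, Blend 2 181/269 = 67.3% → the organic mix
The organic mix wins overall and in every soil group — no reversal.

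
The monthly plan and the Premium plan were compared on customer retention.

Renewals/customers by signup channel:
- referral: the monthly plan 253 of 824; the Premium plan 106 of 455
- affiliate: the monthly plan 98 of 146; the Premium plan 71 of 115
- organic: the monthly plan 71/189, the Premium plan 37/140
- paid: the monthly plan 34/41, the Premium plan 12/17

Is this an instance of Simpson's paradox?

No

Referral: the monthly plan 253/824 = 30.7%, the Premium plan 106/455 = 23.3% → the monthly plan
Affiliate: the monthly plan 98/146 = 67.1%, the Premium plan 71/115 = 61.7% → the monthly plan
Organic: the monthly plan 71/189 = 37.6%, the Premium plan 37/140 = 26.4% → the monthly plan
Paid: the monthly plan 34/41 = 82.9%, the Premium plan 12/17 = 70.6% → the monthly plan
Overall: the monthly plan 456/1200 = 38.0%, the Premium plan 226/727 = 31.1% → the monthly plan
The monthly plan wins overall and in every signup group — no reversal.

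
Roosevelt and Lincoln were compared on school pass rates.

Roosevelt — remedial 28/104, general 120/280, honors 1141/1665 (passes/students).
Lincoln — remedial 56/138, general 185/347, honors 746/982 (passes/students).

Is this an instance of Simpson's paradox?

No

Remedial: Roosevelt 28/104 = 26.9%, Lincoln 56/138 = 40.6% → Lincoln
General: Roosevelt 120/280 = 42.9%, Lincoln 185/347 = 53.3% → Lincoln
Honors: Roosevelt 1141/1665 = 68.5%, Lincoln 746/982 = 76.0% → Lincoln
Overall: Roosevelt 1289/2049 = 62.9%, Lincoln 987/1467 = 67.3% → Lincoln
Lincoln wins overall and in every student group — no reversal.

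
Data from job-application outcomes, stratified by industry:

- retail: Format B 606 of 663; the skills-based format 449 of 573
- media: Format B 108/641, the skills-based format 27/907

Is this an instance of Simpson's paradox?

No

Retail: Format B 606/663 = 91.4%, the skills-based format 449/573 = 78.4% → Format B
Media: Format B 108/641 = 16.8%, the skills-based format 27/907 = 3.0% → Format B
Overall: Format B 714/1304 = 54.8%, the skills-based format 476/1480 = 32.2% → Format B
Format B wins overall and in every industry group — no reversal.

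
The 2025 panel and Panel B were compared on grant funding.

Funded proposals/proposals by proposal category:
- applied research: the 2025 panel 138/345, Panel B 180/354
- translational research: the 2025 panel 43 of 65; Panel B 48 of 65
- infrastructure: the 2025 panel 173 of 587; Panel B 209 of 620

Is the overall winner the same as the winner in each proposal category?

Applied research: the 2025 panel 138/345 = 40.0%, Panel B 180/354 = 50.8% → Panel B
Translational research: the 2025 panel 43/65 = 66.2%, Panel B 48/65 = 73.8% → Panel B
Infrastructure: the 2025 panel 173/587 = 29.5%, Panel B 209/620 = 33.7% → Panel B
Overall: the 2025 panel 354/997 = 35.5%, Panel B 437/1039 = 42.1% → Panel B
Panel B wins overall and in every proposal group — no reversal.

Yes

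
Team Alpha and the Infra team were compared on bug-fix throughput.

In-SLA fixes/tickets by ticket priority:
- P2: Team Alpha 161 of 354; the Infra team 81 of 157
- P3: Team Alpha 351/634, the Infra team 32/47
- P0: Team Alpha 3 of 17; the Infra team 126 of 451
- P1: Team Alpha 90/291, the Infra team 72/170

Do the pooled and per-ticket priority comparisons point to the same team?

No

P2: Team Alpha 161/354 = 45.5%, the Infra team 81/157 = 51.6% → the Infra team
P3: Team Alpha 351/634 = 55.4%, the Infra team 32/47 = 68.1% → the Infra team
P0: Team Alpha 3/17 = 17.6%, the Infra team 126/451 = 27.9% → the Infra team
P1: Team Alpha 90/291 = 30.9%, the Infra team 72/170 = 42.4% → the Infra team
Overall: Team Alpha 605/1296 = 46.7%, the Infra team 311/825 = 37.7% → Team Alpha
The Infra team wins each ticket group but Team Alpha wins overall — the comparison reverses. The Infra team's tickets skew toward P0, which has a lower base rate.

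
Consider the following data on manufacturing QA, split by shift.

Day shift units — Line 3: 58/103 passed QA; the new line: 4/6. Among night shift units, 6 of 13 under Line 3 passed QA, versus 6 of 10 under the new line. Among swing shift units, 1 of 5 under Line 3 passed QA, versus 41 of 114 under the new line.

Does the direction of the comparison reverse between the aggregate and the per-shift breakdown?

Yes

Day shift: Line 3 58/103 = 56.3%, the new line 4/6 = 66.7% → the new line
Night shift: Line 3 6/13 = 46.2%, the new line 6/10 = 60.0% → the new line
Swing shift: Line 3 1/5 = 20.0%, the new line 41/114 = 36.0% → the new line
Overall: Line 3 65/121 = 53.7%, the new line 51/130 = 39.2% → Line 3
The new line wins each shift group but Line 3 wins overall — the comparison reverses. The new line's units skew toward swing shift, which has a lower base rate.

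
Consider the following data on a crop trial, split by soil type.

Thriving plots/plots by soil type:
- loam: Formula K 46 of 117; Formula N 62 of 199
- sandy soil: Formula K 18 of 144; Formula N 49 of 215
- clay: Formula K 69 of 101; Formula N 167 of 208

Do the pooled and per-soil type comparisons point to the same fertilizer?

Loam: Formula K 46/117 = 39.3%, Formula N 62/199 = 31.2% → Formula K
Sandy soil: Formula K 18/144 = 12.5%, Formula N 49/215 = 22.8% → Formula N
Clay: Formula K 69/101 = 68.3%, Formula N 167/208 = 80.3% → Formula N
Overall: Formula K 133/362 = 36.7%, Formula N 278/622 = 44.7% → Formula N
Neither sweeps: Formula K wins 1 of 3 groups, Formula N wins 2. Formula N wins overall but not every group — no Simpson reversal.

No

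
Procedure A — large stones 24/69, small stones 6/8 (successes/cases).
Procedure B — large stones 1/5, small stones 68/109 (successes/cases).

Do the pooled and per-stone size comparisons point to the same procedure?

No

Large stones: Procedure A 24/69 = 34.8%, Procedure B 1/5 = 20.0% → Procedure A
Small stones: Procedure A 6/8 = 75.0%, Procedure B 68/109 = 62.4% → Procedure A
Overall: Procedure A 30/77 = 39.0%, Procedure B 69/114 = 60.5% → Procedure B
Procedure A wins each stone group but Procedure B wins overall — the comparison reverses. Procedure A's cases skew toward large stones, which has a lower base rate.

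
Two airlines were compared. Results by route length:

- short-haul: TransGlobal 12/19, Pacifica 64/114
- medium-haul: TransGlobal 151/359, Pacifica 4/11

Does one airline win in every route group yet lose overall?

Short-haul: TransGlobal 12/19 = 63.2%, Pacifica 64/114 = 56.1% → TransGlobal
Medium-haul: TransGlobal 151/359 = 42.1%, Pacifica 4/11 = 36.4% → TransGlobal
Overall: TransGlobal 163/378 = 43.1%, Pacifica 68/125 = 54.4% → Pacifica
TransGlobal wins each route group but Pacifica wins overall — the comparison reverses. TransGlobal's flights skew toward medium-haul, which has a lower base rate.

Yes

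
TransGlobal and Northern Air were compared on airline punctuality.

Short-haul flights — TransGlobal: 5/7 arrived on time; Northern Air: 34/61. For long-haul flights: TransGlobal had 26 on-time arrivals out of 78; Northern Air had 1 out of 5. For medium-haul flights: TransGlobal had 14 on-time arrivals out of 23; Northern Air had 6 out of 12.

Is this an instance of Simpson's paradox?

Short-haul: TransGlobal 5/7 = 71.4%, Northern Air 34/61 = 55.7% → TransGlobal
Long-haul: TransGlobal 26/78 = 33.3%, Northern Air 1/5 = 20.0% → TransGlobal
Medium-haul: TransGlobal 14/23 = 60.9%, Northern Air 6/12 = 50.0% → TransGlobal
Overall: TransGlobal 45/108 = 41.7%, Northern Air 41/78 = 52.6% → Northern Air
TransGlobal wins each route group but Northern Air wins overall — the comparison reverses. TransGlobal's flights skew toward long-haul, which has a lower base rate.

Yes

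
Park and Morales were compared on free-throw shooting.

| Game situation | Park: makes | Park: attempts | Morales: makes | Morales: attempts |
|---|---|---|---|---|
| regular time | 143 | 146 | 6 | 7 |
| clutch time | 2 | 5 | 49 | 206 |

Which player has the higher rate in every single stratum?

Regular time: Park 143/146 = 97.9%, Morales 6/7 = 85.7% → Park
Clutch time: Park 2/5 = 40.0%, Morales 49/206 = 23.8% → Park
Park has the higher rate in both groups.

Park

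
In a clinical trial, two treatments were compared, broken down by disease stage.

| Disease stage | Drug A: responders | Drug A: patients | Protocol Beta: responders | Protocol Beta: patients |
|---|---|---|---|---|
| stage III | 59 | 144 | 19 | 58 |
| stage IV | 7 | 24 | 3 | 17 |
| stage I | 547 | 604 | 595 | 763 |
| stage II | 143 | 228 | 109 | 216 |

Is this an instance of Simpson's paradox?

Stage III: Drug A 59/144 = 41.0%, Protocol Beta 19/58 = 32.8% → Drug A
Stage IV: Drug A 7/24 = 29.2%, Protocol Beta 3/17 = 17.6% → Drug A
Stage I: Drug A 547/604 = 90.6%, Protocol Beta 595/763 = 78.0% → Drug A
Stage II: Drug A 143/228 = 62.7%, Protocol Beta 109/216 = 50.5% → Drug A
Overall: Drug A 756/1000 = 75.6%, Protocol Beta 726/1054 = 68.9% → Drug A
Drug A wins overall and in every disease group — no reversal.

No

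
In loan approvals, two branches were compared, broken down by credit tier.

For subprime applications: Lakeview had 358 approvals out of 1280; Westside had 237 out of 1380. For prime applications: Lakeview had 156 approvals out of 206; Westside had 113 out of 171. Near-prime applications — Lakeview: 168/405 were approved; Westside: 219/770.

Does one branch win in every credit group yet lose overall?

Subprime: Lakeview 358/1280 = 28.0%, Westside 237/1380 = 17.2% → Lakeview
Prime: Lakeview 156/206 = 75.7%, Westside 113/171 = 66.1% → Lakeview
Near-prime: Lakeview 168/405 = 41.5%, Westside 219/770 = 28.4% → Lakeview
Overall: Lakeview 682/1891 = 36.1%, Westside 569/2321 = 24.5% → Lakeview
Lakeview wins overall and in every credit group — no reversal.

No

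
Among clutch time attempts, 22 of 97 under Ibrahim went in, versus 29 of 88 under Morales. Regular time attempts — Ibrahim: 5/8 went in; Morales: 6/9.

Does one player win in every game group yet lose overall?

Clutch time: Ibrahim 22/97 = 22.7%, Morales 29/88 = 33.0% → Morales
Regular time: Ibrahim 5/8 = 62.5%, Morales 6/9 = 66.7% → Morales
Overall: Ibrahim 27/105 = 25.7%, Morales 35/97 = 36.1% → Morales
Morales wins overall and in every game group — no reversal.

No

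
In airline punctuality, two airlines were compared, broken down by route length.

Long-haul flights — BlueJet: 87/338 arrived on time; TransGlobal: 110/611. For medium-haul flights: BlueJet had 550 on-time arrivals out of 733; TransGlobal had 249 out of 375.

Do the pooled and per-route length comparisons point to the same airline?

Long-haul: BlueJet 87/338 = 25.7%, TransGlobal 110/611 = 18.0% → BlueJet
Medium-haul: BlueJet 550/733 = 75.0%, TransGlobal 249/375 = 66.4% → BlueJet
Overall: BlueJet 637/1071 = 59.5%, TransGlobal 359/986 = 36.4% → BlueJet
BlueJet wins overall and in every route group — no reversal.

Yes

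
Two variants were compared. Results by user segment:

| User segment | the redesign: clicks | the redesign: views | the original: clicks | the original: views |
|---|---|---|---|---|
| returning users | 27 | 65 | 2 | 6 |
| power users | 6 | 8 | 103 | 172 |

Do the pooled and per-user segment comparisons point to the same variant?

No

Returning users: the redesign 27/65 = 41.5%, the original 2/6 = 33.3% → the redesign
Power users: the redesign 6/8 = 75.0%, the original 103/172 = 59.9% → the redesign
Overall: the redesign 33/73 = 45.2%, the original 105/178 = 59.0% → the original
The redesign wins each user group but the original wins overall — the comparison reverses. The redesign's views skew toward returning users, which has a lower base rate.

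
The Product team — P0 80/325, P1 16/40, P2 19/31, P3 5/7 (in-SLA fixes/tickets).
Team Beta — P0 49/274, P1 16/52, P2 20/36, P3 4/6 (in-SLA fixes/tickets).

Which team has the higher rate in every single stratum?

the Product team

P0: the Product team 80/325 = 24.6%, Team Beta 49/274 = 17.9% → the Product team
P1: the Product team 16/40 = 40.0%, Team Beta 16/52 = 30.8% → the Product team
P2: the Product team 19/31 = 61.3%, Team Beta 20/36 = 55.6% → the Product team
P3: the Product team 5/7 = 71.4%, Team Beta 4/6 = 66.7% → the Product team
The Product team has the higher rate in all 4 groups.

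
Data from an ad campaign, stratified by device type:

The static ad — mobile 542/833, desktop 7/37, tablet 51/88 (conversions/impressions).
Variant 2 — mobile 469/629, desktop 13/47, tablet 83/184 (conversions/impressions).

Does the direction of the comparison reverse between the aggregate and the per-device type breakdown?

Mobile: the static ad 542/833 = 65.1%, Variant 2 469/629 = 74.6% → Variant 2
Desktop: the static ad 7/37 = 18.9%, Variant 2 13/47 = 27.7% → Variant 2
Tablet: the static ad 51/88 = 58.0%, Variant 2 83/184 = 45.1% → the static ad
Overall: the static ad 600/958 = 62.6%, Variant 2 565/860 = 65.7% → Variant 2
Neither sweeps: the static ad wins 1 of 3 groups, Variant 2 wins 2. Variant 2 wins overall but not every group — no Simpson reversal.

No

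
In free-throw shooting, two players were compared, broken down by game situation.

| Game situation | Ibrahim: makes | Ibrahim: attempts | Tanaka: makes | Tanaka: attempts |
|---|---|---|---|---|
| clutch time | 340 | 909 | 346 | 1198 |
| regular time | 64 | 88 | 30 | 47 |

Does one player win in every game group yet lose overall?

Clutch time: Ibrahim 340/909 = 37.4%, Tanaka 346/1198 = 28.9% → Ibrahim
Regular time: Ibrahim 64/88 = 72.7%, Tanaka 30/47 = 63.8% → Ibrahim
Overall: Ibrahim 404/997 = 40.5%, Tanaka 376/1245 = 30.2% → Ibrahim
Ibrahim wins overall and in every game group — no reversal.

No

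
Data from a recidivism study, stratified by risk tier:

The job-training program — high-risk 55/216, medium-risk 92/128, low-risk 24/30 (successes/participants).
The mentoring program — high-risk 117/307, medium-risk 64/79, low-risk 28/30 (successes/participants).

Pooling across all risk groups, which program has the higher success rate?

the mentoring program

High-risk: the job-training program 55/216 = 25.5%, the mentoring program 117/307 = 38.1% → the mentoring program
Medium-risk: the job-training program 92/128 = 71.9%, the mentoring program 64/79 = 81.0% → the mentoring program
Low-risk: the job-training program 24/30 = 80.0%, the mentoring program 28/30 = 93.3% → the mentoring program
Overall: the job-training program 171/374 = 45.7%, the mentoring program 209/416 = 50.2% → the mentoring program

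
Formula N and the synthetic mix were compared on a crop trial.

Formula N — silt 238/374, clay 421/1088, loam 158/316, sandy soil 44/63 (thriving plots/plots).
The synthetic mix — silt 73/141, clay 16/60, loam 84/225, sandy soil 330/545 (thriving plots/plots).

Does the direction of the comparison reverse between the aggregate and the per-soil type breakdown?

Silt: Formula N 238/374 = 63.6%, the synthetic mix 73/141 = 51.8% → Formula N
Clay: Formula N 421/1088 = 38.7%, the synthetic mix 16/60 = 26.7% → Formula N
Loam: Formula N 158/316 = 50.0%, the synthetic mix 84/225 = 37.3% → Formula N
Sandy soil: Formula N 44/63 = 69.8%, the synthetic mix 330/545 = 60.6% → Formula N
Overall: Formula N 861/1841 = 46.8%, the synthetic mix 503/971 = 51.8% → the synthetic mix
Formula N wins each soil group but the synthetic mix wins overall — the comparison reverses. Formula N's plots skew toward clay, which has a lower base rate.

Yes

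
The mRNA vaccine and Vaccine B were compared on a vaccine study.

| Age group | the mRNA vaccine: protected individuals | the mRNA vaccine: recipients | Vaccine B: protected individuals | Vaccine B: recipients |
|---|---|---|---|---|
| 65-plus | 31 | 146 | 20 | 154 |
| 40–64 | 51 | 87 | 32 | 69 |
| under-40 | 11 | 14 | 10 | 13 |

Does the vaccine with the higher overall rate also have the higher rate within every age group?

Yes

65-plus: the mRNA vaccine 31/146 = 21.2%, Vaccine B 20/154 = 13.0% → the mRNA vaccine
40–64: the mRNA vaccine 51/87 = 58.6%, Vaccine B 32/69 = 46.4% → the mRNA vaccine
Under-40: the mRNA vaccine 11/14 = 78.6%, Vaccine B 10/13 = 76.9% → the mRNA vaccine
Overall: the mRNA vaccine 93/247 = 37.7%, Vaccine B 62/236 = 26.3% → the mRNA vaccine
The mRNA vaccine wins overall and in every age group — no reversal.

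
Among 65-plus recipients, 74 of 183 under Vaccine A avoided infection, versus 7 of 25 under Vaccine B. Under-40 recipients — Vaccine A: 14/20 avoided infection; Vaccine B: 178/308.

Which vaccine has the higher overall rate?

Vaccine B

65-plus: Vaccine A 74/183 = 40.4%, Vaccine B 7/25 = 28.0% → Vaccine A
Under-40: Vaccine A 14/20 = 70.0%, Vaccine B 178/308 = 57.8% → Vaccine A
Overall: Vaccine A 88/203 = 43.3%, Vaccine B 185/333 = 55.6% → Vaccine B
(Vaccine A wins every age group but Vaccine B wins overall — Vaccine A's recipients skew toward the low-rate 65-plus group.)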